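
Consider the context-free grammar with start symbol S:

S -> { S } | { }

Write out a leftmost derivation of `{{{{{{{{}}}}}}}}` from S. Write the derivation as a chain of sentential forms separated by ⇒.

S ⇒ {S} ⇒ {{S}} ⇒ {{{S}}} ⇒ {{{{S}}}} ⇒ {{{{{S}}}}} ⇒ {{{{{{S}}}}}} ⇒ {{{{{{{S}}}}}}} ⇒ {{{{{{{{}}}}}}}}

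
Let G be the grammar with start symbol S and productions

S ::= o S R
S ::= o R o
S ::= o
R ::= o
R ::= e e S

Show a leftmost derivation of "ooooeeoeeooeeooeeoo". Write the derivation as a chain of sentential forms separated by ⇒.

S⇒oSR⇒ooRoR⇒ooooR⇒ooooeeS⇒ooooeeoRo⇒ooooeeoeeSo⇒ooooeeoeeoSRo⇒ooooeeoeeooRoRo⇒ooooeeoeeooeeSoRo⇒ooooeeoeeooeeooRo⇒ooooeeoeeooeeooeeSo⇒ooooeeoeeooeeooeeoo

S ⇒ oSR   [S ::= o S R]
oSR ⇒ ooRoR   [S ::= o R o]
ooRoR ⇒ ooooR   [R ::= o]
ooooR ⇒ ooooeeS   [R ::= e e S]
ooooeeS ⇒ ooooeeoRo   [S ::= o R o]
ooooeeoRo ⇒ ooooeeoeeSo   [R ::= e e S]
ooooeeoeeSo ⇒ ooooeeoeeoSRo   [S ::= o S R]
ooooeeoeeoSRo ⇒ ooooeeoeeooRoRo   [S ::= o R o]
ooooeeoeeooRoRo ⇒ ooooeeoeeooeeSoRo   [R ::= e e S]
ooooeeoeeooeeSoRo ⇒ ooooeeoeeooeeooRo   [S ::= o]
ooooeeoeeooeeooRo ⇒ ooooeeoeeooeeooeeSo   [R ::= e e S]
ooooeeoeeooeeooeeSo ⇒ ooooeeoeeooeeooeeoo   [S ::= o]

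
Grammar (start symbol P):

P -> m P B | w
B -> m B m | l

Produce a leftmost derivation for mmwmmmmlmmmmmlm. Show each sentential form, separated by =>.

P => mPB => mmPBB => mmwBB => mmwmBmB => mmwmmBmmB => mmwmmmBmmmB => mmwmmmmBmmmmB => mmwmmmmlmmmmB => mmwmmmmlmmmmmBm => mmwmmmmlmmmmmlm

P => mPB   [P -> m P B]
mPB => mmPBB   [P -> m P B]
mmPBB => mmwBB   [P -> w]
mmwBB => mmwmBmB   [B -> m B m]
mmwmBmB => mmwmmBmmB   [B -> m B m]
mmwmmBmmB => mmwmmmBmmmB   [B -> m B m]
mmwmmmBmmmB => mmwmmmmBmmmmB   [B -> m B m]
mmwmmmmBmmmmB => mmwmmmmlmmmmB   [B -> l]
mmwmmmmlmmmmB => mmwmmmmlmmmmmBm   [B -> m B m]
mmwmmmmlmmmmmBm => mmwmmmmlmmmmmlm   [B -> l]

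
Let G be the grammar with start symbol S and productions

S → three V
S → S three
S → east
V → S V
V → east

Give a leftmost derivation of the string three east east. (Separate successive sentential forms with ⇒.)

S ⇒ three V ⇒ three S V ⇒ three east V ⇒ three east east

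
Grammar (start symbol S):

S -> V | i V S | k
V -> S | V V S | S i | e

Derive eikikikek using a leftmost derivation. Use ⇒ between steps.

S ⇒ V   [S -> V]
V ⇒ VVS   [V -> V V S]
VVS ⇒ VVSVS   [V -> V V S]
VVSVS ⇒ eVSVS   [V -> e]
eVSVS ⇒ eSiSVS   [V -> S i]
eSiSVS ⇒ eiVSiSVS   [S -> i V S]
eiVSiSVS ⇒ eiSiSiSVS   [V -> S i]
eiSiSiSVS ⇒ eikiSiSVS   [S -> k]
eikiSiSVS ⇒ eikikiSVS   [S -> k]
eikikiSVS ⇒ eikikikVS   [S -> k]
eikikikVS ⇒ eikikikeS   [V -> e]
eikikikeS ⇒ eikikikek   [S -> k]

S ⇒ V ⇒ VVS ⇒ VVSVS ⇒ eVSVS ⇒ eSiSVS ⇒ eiVSiSVS ⇒ eiSiSiSVS ⇒ eikiSiSVS ⇒ eikikiSVS ⇒ eikikikVS ⇒ eikikikeS ⇒ eikikikek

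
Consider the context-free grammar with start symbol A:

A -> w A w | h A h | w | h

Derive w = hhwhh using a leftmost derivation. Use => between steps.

A => hAh => hhAhh => hhwhh

A => hAh   [A -> h A h]
hAh => hhAhh   [A -> h A h]
hhAhh => hhwhh   [A -> w]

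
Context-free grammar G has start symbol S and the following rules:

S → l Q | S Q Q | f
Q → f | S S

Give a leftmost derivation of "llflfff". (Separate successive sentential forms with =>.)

S => lQ => lSS => llQS => llfS => llfSQQ => llflQQQ => llflfQQ => llflffQ => llflfff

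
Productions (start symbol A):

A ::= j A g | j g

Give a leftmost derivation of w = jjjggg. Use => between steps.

A=>jAg=>jjAgg=>jjjggg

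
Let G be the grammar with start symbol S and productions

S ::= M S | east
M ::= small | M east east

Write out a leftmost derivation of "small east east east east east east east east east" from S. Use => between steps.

S => M S   [S ::= M S]
M S => M east east S   [M ::= M east east]
M east east S => M east east east east S   [M ::= M east east]
M east east east east S => M east east east east east east S   [M ::= M east east]
M east east east east east east S => M east east east east east east east east S   [M ::= M east east]
M east east east east east east east east S => small east east east east east east east east S   [M ::= small]
small east east east east east east east east S => small east east east east east east east east east   [S ::= east]

S => M S => M east east S => M east east east east S => M east east east east east east S => M east east east east east east east east S => small east east east east east east east east S => small east east east east east east east east east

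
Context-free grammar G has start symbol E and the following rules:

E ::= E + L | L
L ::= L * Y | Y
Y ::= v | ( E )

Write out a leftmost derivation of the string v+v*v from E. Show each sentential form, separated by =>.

E => E+L   [E ::= E + L]
E+L => L+L   [E ::= L]
L+L => Y+L   [L ::= Y]
Y+L => v+L   [Y ::= v]
v+L => v+L*Y   [L ::= L * Y]
v+L*Y => v+Y*Y   [L ::= Y]
v+Y*Y => v+v*Y   [Y ::= v]
v+v*Y => v+v*v   [Y ::= v]

E=>E+L=>L+L=>Y+L=>v+L=>v+L*Y=>v+Y*Y=>v+v*Y=>v+v*v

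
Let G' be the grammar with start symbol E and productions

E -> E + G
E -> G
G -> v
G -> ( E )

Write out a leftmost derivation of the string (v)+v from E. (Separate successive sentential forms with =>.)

E => E+G   [E -> E + G]
E+G => G+G   [E -> G]
G+G => (E)+G   [G -> ( E )]
(E)+G => (G)+G   [E -> G]
(G)+G => (v)+G   [G -> v]
(v)+G => (v)+v   [G -> v]

E => E+G => G+G => (E)+G => (G)+G => (v)+G => (v)+v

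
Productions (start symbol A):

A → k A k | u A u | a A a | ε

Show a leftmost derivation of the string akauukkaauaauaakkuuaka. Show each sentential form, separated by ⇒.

A ⇒ aAa ⇒ akAka ⇒ akaAaka ⇒ akauAuaka ⇒ akauuAuuaka ⇒ akauukAkuuaka ⇒ akauukkAkkuuaka ⇒ akauukkaAakkuuaka ⇒ akauukkaaAaakkuuaka ⇒ akauukkaauAuaakkuuaka ⇒ akauukkaauaAauaakkuuaka ⇒ akauukkaauaauaakkuuaka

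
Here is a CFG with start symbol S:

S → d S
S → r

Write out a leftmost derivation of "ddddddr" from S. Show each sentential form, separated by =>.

S => dS => ddS => dddS => ddddS => dddddS => ddddddS => ddddddr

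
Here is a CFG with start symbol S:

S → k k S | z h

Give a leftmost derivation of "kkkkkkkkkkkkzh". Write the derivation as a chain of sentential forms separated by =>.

S => kkS => kkkkS => kkkkkkS => kkkkkkkkS => kkkkkkkkkkS => kkkkkkkkkkkkS => kkkkkkkkkkkkzh

S => kkS   [S → k k S]
kkS => kkkkS   [S → k k S]
kkkkS => kkkkkkS   [S → k k S]
kkkkkkS => kkkkkkkkS   [S → k k S]
kkkkkkkkS => kkkkkkkkkkS   [S → k k S]
kkkkkkkkkkS => kkkkkkkkkkkkS   [S → k k S]
kkkkkkkkkkkkS => kkkkkkkkkkkkzh   [S → z h]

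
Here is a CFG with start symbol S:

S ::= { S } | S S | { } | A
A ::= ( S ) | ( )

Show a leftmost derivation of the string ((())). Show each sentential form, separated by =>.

S => A => (S) => (A) => ((S)) => ((A)) => ((()))

S => A   [S ::= A]
A => (S)   [A ::= ( S )]
(S) => (A)   [S ::= A]
(A) => ((S))   [A ::= ( S )]
((S)) => ((A))   [S ::= A]
((A)) => ((()))   [A ::= ( )]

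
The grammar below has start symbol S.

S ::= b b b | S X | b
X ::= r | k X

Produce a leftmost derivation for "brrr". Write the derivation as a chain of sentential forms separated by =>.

S => SX   [S ::= S X]
SX => SXX   [S ::= S X]
SXX => SXXX   [S ::= S X]
SXXX => bXXX   [S ::= b]
bXXX => brXX   [X ::= r]
brXX => brrX   [X ::= r]
brrX => brrr   [X ::= r]

S => SX => SXX => SXXX => bXXX => brXX => brrX => brrr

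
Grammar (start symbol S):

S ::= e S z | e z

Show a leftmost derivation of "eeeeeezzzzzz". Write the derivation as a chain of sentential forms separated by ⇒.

S ⇒ eSz   [S ::= e S z]
eSz ⇒ eeSzz   [S ::= e S z]
eeSzz ⇒ eeeSzzz   [S ::= e S z]
eeeSzzz ⇒ eeeeSzzzz   [S ::= e S z]
eeeeSzzzz ⇒ eeeeeSzzzzz   [S ::= e S z]
eeeeeSzzzzz ⇒ eeeeeezzzzzz   [S ::= e z]

S⇒eSz⇒eeSzz⇒eeeSzzz⇒eeeeSzzzz⇒eeeeeSzzzzz⇒eeeeeezzzzzz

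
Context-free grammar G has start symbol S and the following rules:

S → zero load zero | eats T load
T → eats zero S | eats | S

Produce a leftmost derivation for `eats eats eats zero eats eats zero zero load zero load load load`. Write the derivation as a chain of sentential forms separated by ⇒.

S ⇒ eats T load ⇒ eats S load ⇒ eats eats T load load ⇒ eats eats eats zero S load load ⇒ eats eats eats zero eats T load load load ⇒ eats eats eats zero eats eats zero S load load load ⇒ eats eats eats zero eats eats zero zero load zero load load load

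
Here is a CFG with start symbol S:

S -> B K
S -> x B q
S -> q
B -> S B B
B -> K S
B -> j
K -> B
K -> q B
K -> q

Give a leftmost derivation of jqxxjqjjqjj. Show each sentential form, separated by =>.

S => BK => jK => jqB => jqSBB => jqxBqBB => jqxSBBqBB => jqxxBqBBqBB => jqxxjqBBqBB => jqxxjqjBqBB => jqxxjqjjqBB => jqxxjqjjqjB => jqxxjqjjqjj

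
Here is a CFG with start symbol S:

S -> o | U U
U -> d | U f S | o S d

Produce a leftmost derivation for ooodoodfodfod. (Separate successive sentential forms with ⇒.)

S ⇒ UU ⇒ UfSU ⇒ oSdfSU ⇒ oUUdfSU ⇒ ooSdUdfSU ⇒ ooodUdfSU ⇒ ooodUfSdfSU ⇒ ooodoSdfSdfSU ⇒ ooodoodfSdfSU ⇒ ooodoodfodfSU ⇒ ooodoodfodfoU ⇒ ooodoodfodfod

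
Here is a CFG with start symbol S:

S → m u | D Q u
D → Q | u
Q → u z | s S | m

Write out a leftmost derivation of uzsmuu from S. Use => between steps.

S => DQu => QQu => uzQu => uzsSu => uzsmuu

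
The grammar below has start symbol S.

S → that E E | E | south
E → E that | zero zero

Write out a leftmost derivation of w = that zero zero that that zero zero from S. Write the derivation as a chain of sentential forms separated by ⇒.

S ⇒ that E E   [S → that E E]
that E E ⇒ that E that E   [E → E that]
that E that E ⇒ that E that that E   [E → E that]
that E that that E ⇒ that zero zero that that E   [E → zero zero]
that zero zero that that E ⇒ that zero zero that that zero zero   [E → zero zero]

S ⇒ that E E ⇒ that E that E ⇒ that E that that E ⇒ that zero zero that that E ⇒ that zero zero that that zero zero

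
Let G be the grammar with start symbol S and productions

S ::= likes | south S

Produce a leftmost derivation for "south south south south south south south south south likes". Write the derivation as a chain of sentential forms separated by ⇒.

S ⇒ south S ⇒ south south S ⇒ south south south S ⇒ south south south south S ⇒ south south south south south S ⇒ south south south south south south S ⇒ south south south south south south south S ⇒ south south south south south south south south S ⇒ south south south south south south south south south S ⇒ south south south south south south south south south likes

S ⇒ south S   [S ::= south S]
south S ⇒ south south S   [S ::= south S]
south south S ⇒ south south south S   [S ::= south S]
south south south S ⇒ south south south south S   [S ::= south S]
south south south south S ⇒ south south south south south S   [S ::= south S]
south south south south south S ⇒ south south south south south south S   [S ::= south S]
south south south south south south S ⇒ south south south south south south south S   [S ::= south S]
south south south south south south south S ⇒ south south south south south south south south S   [S ::= south S]
south south south south south south south south S ⇒ south south south south south south south south south S   [S ::= south S]
south south south south south south south south south S ⇒ south south south south south south south south south likes   [S ::= likes]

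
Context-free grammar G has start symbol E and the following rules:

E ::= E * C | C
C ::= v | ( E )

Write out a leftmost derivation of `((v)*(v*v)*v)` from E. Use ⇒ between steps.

E ⇒ C   [E ::= C]
C ⇒ (E)   [C ::= ( E )]
(E) ⇒ (E*C)   [E ::= E * C]
(E*C) ⇒ (E*C*C)   [E ::= E * C]
(E*C*C) ⇒ (C*C*C)   [E ::= C]
(C*C*C) ⇒ ((E)*C*C)   [C ::= ( E )]
((E)*C*C) ⇒ ((C)*C*C)   [E ::= C]
((C)*C*C) ⇒ ((v)*C*C)   [C ::= v]
((v)*C*C) ⇒ ((v)*(E)*C)   [C ::= ( E )]
((v)*(E)*C) ⇒ ((v)*(E*C)*C)   [E ::= E * C]
((v)*(E*C)*C) ⇒ ((v)*(C*C)*C)   [E ::= C]
((v)*(C*C)*C) ⇒ ((v)*(v*C)*C)   [C ::= v]
((v)*(v*C)*C) ⇒ ((v)*(v*v)*C)   [C ::= v]
((v)*(v*v)*C) ⇒ ((v)*(v*v)*v)   [C ::= v]

E⇒C⇒(E)⇒(E*C)⇒(E*C*C)⇒(C*C*C)⇒((E)*C*C)⇒((C)*C*C)⇒((v)*C*C)⇒((v)*(E)*C)⇒((v)*(E*C)*C)⇒((v)*(C*C)*C)⇒((v)*(v*C)*C)⇒((v)*(v*v)*C)⇒((v)*(v*v)*v)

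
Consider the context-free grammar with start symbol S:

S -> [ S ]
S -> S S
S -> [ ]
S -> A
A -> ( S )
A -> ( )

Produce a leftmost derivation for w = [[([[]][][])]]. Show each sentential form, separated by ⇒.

S⇒[S]⇒[[S]]⇒[[A]]⇒[[(S)]]⇒[[(SS)]]⇒[[(SSS)]]⇒[[([S]SS)]]⇒[[([[]]SS)]]⇒[[([[]][]S)]]⇒[[([[]][][])]]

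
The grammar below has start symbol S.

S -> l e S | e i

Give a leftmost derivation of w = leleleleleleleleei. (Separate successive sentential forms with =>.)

S => leS   [S -> l e S]
leS => leleS   [S -> l e S]
leleS => leleleS   [S -> l e S]
leleleS => leleleleS   [S -> l e S]
leleleleS => leleleleleS   [S -> l e S]
leleleleleS => leleleleleleS   [S -> l e S]
leleleleleleS => leleleleleleleS   [S -> l e S]
leleleleleleleS => leleleleleleleleS   [S -> l e S]
leleleleleleleleS => leleleleleleleleei   [S -> e i]

S => leS => leleS => leleleS => leleleleS => leleleleleS => leleleleleleS => leleleleleleleS => leleleleleleleleS => leleleleleleleleei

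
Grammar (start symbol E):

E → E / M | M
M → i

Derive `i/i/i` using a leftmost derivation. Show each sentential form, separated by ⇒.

E ⇒ E/M   [E → E / M]
E/M ⇒ E/M/M   [E → E / M]
E/M/M ⇒ M/M/M   [E → M]
M/M/M ⇒ i/M/M   [M → i]
i/M/M ⇒ i/i/M   [M → i]
i/i/M ⇒ i/i/i   [M → i]

E ⇒ E/M ⇒ E/M/M ⇒ M/M/M ⇒ i/M/M ⇒ i/i/M ⇒ i/i/i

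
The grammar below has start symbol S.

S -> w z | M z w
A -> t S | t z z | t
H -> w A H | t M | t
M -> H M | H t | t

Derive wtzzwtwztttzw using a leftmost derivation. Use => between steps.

S => Mzw   [S -> M z w]
Mzw => Htzw   [M -> H t]
Htzw => wAHtzw   [H -> w A H]
wAHtzw => wtzzHtzw   [A -> t z z]
wtzzHtzw => wtzzwAHtzw   [H -> w A H]
wtzzwAHtzw => wtzzwtSHtzw   [A -> t S]
wtzzwtSHtzw => wtzzwtwzHtzw   [S -> w z]
wtzzwtwzHtzw => wtzzwtwztMtzw   [H -> t M]
wtzzwtwztMtzw => wtzzwtwztttzw   [M -> t]

S=>Mzw=>Htzw=>wAHtzw=>wtzzHtzw=>wtzzwAHtzw=>wtzzwtSHtzw=>wtzzwtwzHtzw=>wtzzwtwztMtzw=>wtzzwtwztttzw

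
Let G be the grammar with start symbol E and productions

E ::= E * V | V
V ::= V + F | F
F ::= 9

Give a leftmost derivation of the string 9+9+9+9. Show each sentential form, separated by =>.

E=>V=>V+F=>V+F+F=>V+F+F+F=>F+F+F+F=>9+F+F+F=>9+9+F+F=>9+9+9+F=>9+9+9+9

E => V   [E ::= V]
V => V+F   [V ::= V + F]
V+F => V+F+F   [V ::= V + F]
V+F+F => V+F+F+F   [V ::= V + F]
V+F+F+F => F+F+F+F   [V ::= F]
F+F+F+F => 9+F+F+F   [F ::= 9]
9+F+F+F => 9+9+F+F   [F ::= 9]
9+9+F+F => 9+9+9+F   [F ::= 9]
9+9+9+F => 9+9+9+9   [F ::= 9]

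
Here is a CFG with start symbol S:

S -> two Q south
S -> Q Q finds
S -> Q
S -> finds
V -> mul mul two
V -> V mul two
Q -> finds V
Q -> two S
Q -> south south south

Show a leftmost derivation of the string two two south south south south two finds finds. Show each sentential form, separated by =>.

S => Q Q finds => two S Q finds => two two Q south Q finds => two two south south south south Q finds => two two south south south south two S finds => two two south south south south two finds finds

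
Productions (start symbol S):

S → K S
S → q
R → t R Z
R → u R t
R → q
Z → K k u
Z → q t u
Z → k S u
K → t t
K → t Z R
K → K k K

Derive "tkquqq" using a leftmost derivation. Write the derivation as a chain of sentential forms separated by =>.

S => KS   [S → K S]
KS => tZRS   [K → t Z R]
tZRS => tkSuRS   [Z → k S u]
tkSuRS => tkquRS   [S → q]
tkquRS => tkquqS   [R → q]
tkquqS => tkquqq   [S → q]

S => KS => tZRS => tkSuRS => tkquRS => tkquqS => tkquqq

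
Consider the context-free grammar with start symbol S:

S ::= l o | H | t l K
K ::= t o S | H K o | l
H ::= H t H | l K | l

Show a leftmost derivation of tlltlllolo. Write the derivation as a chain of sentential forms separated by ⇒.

S⇒tlK⇒tlHKo⇒tlHtHKo⇒tlltHKo⇒tlltlKKo⇒tlltlHKoKo⇒tlltllKoKo⇒tlltllloKo⇒tlltlllolo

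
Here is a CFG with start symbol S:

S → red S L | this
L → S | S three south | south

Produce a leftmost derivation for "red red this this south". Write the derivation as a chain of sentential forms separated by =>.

S => red S L => red red S L L => red red this L L => red red this S L => red red this this L => red red this this south

S => red S L   [S → red S L]
red S L => red red S L L   [S → red S L]
red red S L L => red red this L L   [S → this]
red red this L L => red red this S L   [L → S]
red red this S L => red red this this L   [S → this]
red red this this L => red red this this south   [L → south]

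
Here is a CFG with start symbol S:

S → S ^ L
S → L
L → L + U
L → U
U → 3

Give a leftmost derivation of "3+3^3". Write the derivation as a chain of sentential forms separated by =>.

S => S^L   [S → S ^ L]
S^L => L^L   [S → L]
L^L => L+U^L   [L → L + U]
L+U^L => U+U^L   [L → U]
U+U^L => 3+U^L   [U → 3]
3+U^L => 3+3^L   [U → 3]
3+3^L => 3+3^U   [L → U]
3+3^U => 3+3^3   [U → 3]

S=>S^L=>L^L=>L+U^L=>U+U^L=>3+U^L=>3+3^L=>3+3^U=>3+3^3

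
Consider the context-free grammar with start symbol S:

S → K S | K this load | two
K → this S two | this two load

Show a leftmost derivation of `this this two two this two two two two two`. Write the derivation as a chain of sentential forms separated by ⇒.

S ⇒ K S   [S → K S]
K S ⇒ this S two S   [K → this S two]
this S two S ⇒ this K S two S   [S → K S]
this K S two S ⇒ this this S two S two S   [K → this S two]
this this S two S two S ⇒ this this two two S two S   [S → two]
this this two two S two S ⇒ this this two two K S two S   [S → K S]
this this two two K S two S ⇒ this this two two this S two S two S   [K → this S two]
this this two two this S two S two S ⇒ this this two two this two two S two S   [S → two]
this this two two this two two S two S ⇒ this this two two this two two two two S   [S → two]
this this two two this two two two two S ⇒ this this two two this two two two two two   [S → two]

S ⇒ K S ⇒ this S two S ⇒ this K S two S ⇒ this this S two S two S ⇒ this this two two S two S ⇒ this this two two K S two S ⇒ this this two two this S two S two S ⇒ this this two two this two two S two S ⇒ this this two two this two two two two S ⇒ this this two two this two two two two two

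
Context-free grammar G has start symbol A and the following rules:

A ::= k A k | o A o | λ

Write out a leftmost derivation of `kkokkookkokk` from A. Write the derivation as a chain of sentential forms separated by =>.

A => kAk => kkAkk => kkoAokk => kkokAkokk => kkokkAkkokk => kkokkoAokkokk => kkokkookkokk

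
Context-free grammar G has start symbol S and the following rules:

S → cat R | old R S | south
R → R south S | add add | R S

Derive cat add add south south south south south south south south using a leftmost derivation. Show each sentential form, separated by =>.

S => cat R => cat R S => cat R S S => cat R S S S => cat R S S S S => cat R south S S S S S => cat R south S south S S S S S => cat add add south S south S S S S S => cat add add south south south S S S S S => cat add add south south south south S S S S => cat add add south south south south south S S S => cat add add south south south south south south S S => cat add add south south south south south south south S => cat add add south south south south south south south south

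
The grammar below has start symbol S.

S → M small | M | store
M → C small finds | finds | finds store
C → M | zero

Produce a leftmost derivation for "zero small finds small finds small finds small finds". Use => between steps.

S => M   [S → M]
M => C small finds   [M → C small finds]
C small finds => M small finds   [C → M]
M small finds => C small finds small finds   [M → C small finds]
C small finds small finds => M small finds small finds   [C → M]
M small finds small finds => C small finds small finds small finds   [M → C small finds]
C small finds small finds small finds => M small finds small finds small finds   [C → M]
M small finds small finds small finds => C small finds small finds small finds small finds   [M → C small finds]
C small finds small finds small finds small finds => zero small finds small finds small finds small finds   [C → zero]

S => M => C small finds => M small finds => C small finds small finds => M small finds small finds => C small finds small finds small finds => M small finds small finds small finds => C small finds small finds small finds small finds => zero small finds small finds small finds small finds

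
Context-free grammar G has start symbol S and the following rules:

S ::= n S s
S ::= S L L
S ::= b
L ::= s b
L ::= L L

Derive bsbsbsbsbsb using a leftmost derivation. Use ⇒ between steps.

S ⇒ SLL   [S ::= S L L]
SLL ⇒ bLL   [S ::= b]
bLL ⇒ bLLL   [L ::= L L]
bLLL ⇒ bLLLL   [L ::= L L]
bLLLL ⇒ bLLLLL   [L ::= L L]
bLLLLL ⇒ bsbLLLL   [L ::= s b]
bsbLLLL ⇒ bsbsbLLL   [L ::= s b]
bsbsbLLL ⇒ bsbsbsbLL   [L ::= s b]
bsbsbsbLL ⇒ bsbsbsbsbL   [L ::= s b]
bsbsbsbsbL ⇒ bsbsbsbsbsb   [L ::= s b]

S⇒SLL⇒bLL⇒bLLL⇒bLLLL⇒bLLLLL⇒bsbLLLL⇒bsbsbLLL⇒bsbsbsbLL⇒bsbsbsbsbL⇒bsbsbsbsbsb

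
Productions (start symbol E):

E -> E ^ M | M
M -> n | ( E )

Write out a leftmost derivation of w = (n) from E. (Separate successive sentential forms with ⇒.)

E ⇒ M ⇒ (E) ⇒ (M) ⇒ (n)

E ⇒ M   [E -> M]
M ⇒ (E)   [M -> ( E )]
(E) ⇒ (M)   [E -> M]
(M) ⇒ (n)   [M -> n]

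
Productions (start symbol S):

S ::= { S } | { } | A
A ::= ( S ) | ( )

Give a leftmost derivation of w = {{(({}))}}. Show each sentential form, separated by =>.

S => {S}   [S ::= { S }]
{S} => {{S}}   [S ::= { S }]
{{S}} => {{A}}   [S ::= A]
{{A}} => {{(S)}}   [A ::= ( S )]
{{(S)}} => {{(A)}}   [S ::= A]
{{(A)}} => {{((S))}}   [A ::= ( S )]
{{((S))}} => {{(({}))}}   [S ::= { }]

S => {S} => {{S}} => {{A}} => {{(S)}} => {{(A)}} => {{((S))}} => {{(({}))}}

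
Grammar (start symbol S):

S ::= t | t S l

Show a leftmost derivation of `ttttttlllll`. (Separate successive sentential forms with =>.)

S => tSl => ttSll => tttSlll => ttttSllll => tttttSlllll => ttttttlllll

S => tSl   [S ::= t S l]
tSl => ttSll   [S ::= t S l]
ttSll => tttSlll   [S ::= t S l]
tttSlll => ttttSllll   [S ::= t S l]
ttttSllll => tttttSlllll   [S ::= t S l]
tttttSlllll => ttttttlllll   [S ::= t]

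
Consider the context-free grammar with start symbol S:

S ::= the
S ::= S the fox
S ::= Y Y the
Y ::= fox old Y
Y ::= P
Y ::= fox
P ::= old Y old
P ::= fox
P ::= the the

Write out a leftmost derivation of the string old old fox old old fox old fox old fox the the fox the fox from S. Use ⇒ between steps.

S ⇒ S the fox   [S ::= S the fox]
S the fox ⇒ S the fox the fox   [S ::= S the fox]
S the fox the fox ⇒ Y Y the the fox the fox   [S ::= Y Y the]
Y Y the the fox the fox ⇒ P Y the the fox the fox   [Y ::= P]
P Y the the fox the fox ⇒ old Y old Y the the fox the fox   [P ::= old Y old]
old Y old Y the the fox the fox ⇒ old P old Y the the fox the fox   [Y ::= P]
old P old Y the the fox the fox ⇒ old old Y old old Y the the fox the fox   [P ::= old Y old]
old old Y old old Y the the fox the fox ⇒ old old fox old old Y the the fox the fox   [Y ::= fox]
old old fox old old Y the the fox the fox ⇒ old old fox old old fox old Y the the fox the fox   [Y ::= fox old Y]
old old fox old old fox old Y the the fox the fox ⇒ old old fox old old fox old fox old Y the the fox the fox   [Y ::= fox old Y]
old old fox old old fox old fox old Y the the fox the fox ⇒ old old fox old old fox old fox old fox the the fox the fox   [Y ::= fox]

S ⇒ S the fox ⇒ S the fox the fox ⇒ Y Y the the fox the fox ⇒ P Y the the fox the fox ⇒ old Y old Y the the fox the fox ⇒ old P old Y the the fox the fox ⇒ old old Y old old Y the the fox the fox ⇒ old old fox old old Y the the fox the fox ⇒ old old fox old old fox old Y the the fox the fox ⇒ old old fox old old fox old fox old Y the the fox the fox ⇒ old old fox old old fox old fox old fox the the fox the fox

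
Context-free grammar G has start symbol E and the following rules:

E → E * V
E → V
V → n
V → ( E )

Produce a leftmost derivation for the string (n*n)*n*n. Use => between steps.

E => E*V => E*V*V => V*V*V => (E)*V*V => (E*V)*V*V => (V*V)*V*V => (n*V)*V*V => (n*n)*V*V => (n*n)*n*V => (n*n)*n*n

E => E*V   [E → E * V]
E*V => E*V*V   [E → E * V]
E*V*V => V*V*V   [E → V]
V*V*V => (E)*V*V   [V → ( E )]
(E)*V*V => (E*V)*V*V   [E → E * V]
(E*V)*V*V => (V*V)*V*V   [E → V]
(V*V)*V*V => (n*V)*V*V   [V → n]
(n*V)*V*V => (n*n)*V*V   [V → n]
(n*n)*V*V => (n*n)*n*V   [V → n]
(n*n)*n*V => (n*n)*n*n   [V → n]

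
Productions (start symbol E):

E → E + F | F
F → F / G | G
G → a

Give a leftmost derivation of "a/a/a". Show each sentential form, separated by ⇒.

E ⇒ F ⇒ F/G ⇒ F/G/G ⇒ G/G/G ⇒ a/G/G ⇒ a/a/G ⇒ a/a/a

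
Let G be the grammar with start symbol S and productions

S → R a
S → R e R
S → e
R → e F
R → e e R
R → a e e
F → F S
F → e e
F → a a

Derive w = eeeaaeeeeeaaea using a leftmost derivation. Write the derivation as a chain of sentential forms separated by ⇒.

S ⇒ Ra ⇒ eeRa ⇒ eeeFa ⇒ eeeFSa ⇒ eeeFSSa ⇒ eeeaaSSa ⇒ eeeaaReRSa ⇒ eeeaaeFeRSa ⇒ eeeaaeeeeRSa ⇒ eeeaaeeeeeFSa ⇒ eeeaaeeeeeaaSa ⇒ eeeaaeeeeeaaea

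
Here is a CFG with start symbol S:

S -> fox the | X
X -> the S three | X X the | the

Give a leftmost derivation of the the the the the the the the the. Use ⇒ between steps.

S ⇒ X   [S -> X]
X ⇒ X X the   [X -> X X the]
X X the ⇒ X X the X the   [X -> X X the]
X X the X the ⇒ X X the X the X the   [X -> X X the]
X X the X the X the ⇒ the X the X the X the   [X -> the]
the X the X the X the ⇒ the the the X the X the   [X -> the]
the the the X the X the ⇒ the the the X X the the X the   [X -> X X the]
the the the X X the the X the ⇒ the the the the X the the X the   [X -> the]
the the the the X the the X the ⇒ the the the the the the the X the   [X -> the]
the the the the the the the X the ⇒ the the the the the the the the the   [X -> the]

S ⇒ X ⇒ X X the ⇒ X X the X the ⇒ X X the X the X the ⇒ the X the X the X the ⇒ the the the X the X the ⇒ the the the X X the the X the ⇒ the the the the X the the X the ⇒ the the the the the the the X the ⇒ the the the the the the the the the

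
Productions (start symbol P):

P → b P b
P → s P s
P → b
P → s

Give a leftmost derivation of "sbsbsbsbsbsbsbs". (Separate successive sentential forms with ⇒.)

P ⇒ sPs ⇒ sbPbs ⇒ sbsPsbs ⇒ sbsbPbsbs ⇒ sbsbsPsbsbs ⇒ sbsbsbPbsbsbs ⇒ sbsbsbsPsbsbsbs ⇒ sbsbsbsbsbsbsbs

P ⇒ sPs   [P → s P s]
sPs ⇒ sbPbs   [P → b P b]
sbPbs ⇒ sbsPsbs   [P → s P s]
sbsPsbs ⇒ sbsbPbsbs   [P → b P b]
sbsbPbsbs ⇒ sbsbsPsbsbs   [P → s P s]
sbsbsPsbsbs ⇒ sbsbsbPbsbsbs   [P → b P b]
sbsbsbPbsbsbs ⇒ sbsbsbsPsbsbsbs   [P → s P s]
sbsbsbsPsbsbsbs ⇒ sbsbsbsbsbsbsbs   [P → b]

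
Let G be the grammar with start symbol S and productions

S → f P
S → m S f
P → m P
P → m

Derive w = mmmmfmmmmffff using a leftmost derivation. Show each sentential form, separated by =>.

S=>mSf=>mmSff=>mmmSfff=>mmmmSffff=>mmmmfPffff=>mmmmfmPffff=>mmmmfmmPffff=>mmmmfmmmPffff=>mmmmfmmmmffff

S => mSf   [S → m S f]
mSf => mmSff   [S → m S f]
mmSff => mmmSfff   [S → m S f]
mmmSfff => mmmmSffff   [S → m S f]
mmmmSffff => mmmmfPffff   [S → f P]
mmmmfPffff => mmmmfmPffff   [P → m P]
mmmmfmPffff => mmmmfmmPffff   [P → m P]
mmmmfmmPffff => mmmmfmmmPffff   [P → m P]
mmmmfmmmPffff => mmmmfmmmmffff   [P → m]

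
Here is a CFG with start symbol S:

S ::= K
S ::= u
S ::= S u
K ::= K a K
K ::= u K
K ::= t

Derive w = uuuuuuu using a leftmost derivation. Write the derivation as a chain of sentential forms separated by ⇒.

S ⇒ Su   [S ::= S u]
Su ⇒ Suu   [S ::= S u]
Suu ⇒ Suuu   [S ::= S u]
Suuu ⇒ Suuuu   [S ::= S u]
Suuuu ⇒ Suuuuu   [S ::= S u]
Suuuuu ⇒ Suuuuuu   [S ::= S u]
Suuuuuu ⇒ uuuuuuu   [S ::= u]

S⇒Su⇒Suu⇒Suuu⇒Suuuu⇒Suuuuu⇒Suuuuuu⇒uuuuuuu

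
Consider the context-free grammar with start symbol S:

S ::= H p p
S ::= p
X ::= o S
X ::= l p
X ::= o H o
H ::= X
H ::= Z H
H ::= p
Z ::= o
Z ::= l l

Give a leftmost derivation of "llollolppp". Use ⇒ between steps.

S ⇒ Hpp ⇒ ZHpp ⇒ llHpp ⇒ llZHpp ⇒ lloHpp ⇒ lloZHpp ⇒ llollHpp ⇒ llollZHpp ⇒ llolloHpp ⇒ llolloXpp ⇒ llollolppp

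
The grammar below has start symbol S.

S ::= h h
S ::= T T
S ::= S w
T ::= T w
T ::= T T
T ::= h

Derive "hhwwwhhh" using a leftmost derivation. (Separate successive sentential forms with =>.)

S => TT => TTT => TTTT => TwTTT => TwwTTT => TwwwTTT => TTwwwTTT => hTwwwTTT => hhwwwTTT => hhwwwhTT => hhwwwhhT => hhwwwhhh

S => TT   [S ::= T T]
TT => TTT   [T ::= T T]
TTT => TTTT   [T ::= T T]
TTTT => TwTTT   [T ::= T w]
TwTTT => TwwTTT   [T ::= T w]
TwwTTT => TwwwTTT   [T ::= T w]
TwwwTTT => TTwwwTTT   [T ::= T T]
TTwwwTTT => hTwwwTTT   [T ::= h]
hTwwwTTT => hhwwwTTT   [T ::= h]
hhwwwTTT => hhwwwhTT   [T ::= h]
hhwwwhTT => hhwwwhhT   [T ::= h]
hhwwwhhT => hhwwwhhh   [T ::= h]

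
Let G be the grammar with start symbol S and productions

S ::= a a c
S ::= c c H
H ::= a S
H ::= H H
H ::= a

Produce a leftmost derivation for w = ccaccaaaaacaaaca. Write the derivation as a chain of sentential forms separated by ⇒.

S ⇒ ccH ⇒ ccaS ⇒ ccaccH ⇒ ccaccHH ⇒ ccaccHHH ⇒ ccaccaHH ⇒ ccaccaHHH ⇒ ccaccaaHH ⇒ ccaccaaHHH ⇒ ccaccaaaSHH ⇒ ccaccaaaaacHH ⇒ ccaccaaaaacaSH ⇒ ccaccaaaaacaaacH ⇒ ccaccaaaaacaaaca

S ⇒ ccH   [S ::= c c H]
ccH ⇒ ccaS   [H ::= a S]
ccaS ⇒ ccaccH   [S ::= c c H]
ccaccH ⇒ ccaccHH   [H ::= H H]
ccaccHH ⇒ ccaccHHH   [H ::= H H]
ccaccHHH ⇒ ccaccaHH   [H ::= a]
ccaccaHH ⇒ ccaccaHHH   [H ::= H H]
ccaccaHHH ⇒ ccaccaaHH   [H ::= a]
ccaccaaHH ⇒ ccaccaaHHH   [H ::= H H]
ccaccaaHHH ⇒ ccaccaaaSHH   [H ::= a S]
ccaccaaaSHH ⇒ ccaccaaaaacHH   [S ::= a a c]
ccaccaaaaacHH ⇒ ccaccaaaaacaSH   [H ::= a S]
ccaccaaaaacaSH ⇒ ccaccaaaaacaaacH   [S ::= a a c]
ccaccaaaaacaaacH ⇒ ccaccaaaaacaaaca   [H ::= a]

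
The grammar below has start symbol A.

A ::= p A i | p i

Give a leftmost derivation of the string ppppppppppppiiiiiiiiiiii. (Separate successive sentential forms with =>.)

A=>pAi=>ppAii=>pppAiii=>ppppAiiii=>pppppAiiiii=>ppppppAiiiiii=>pppppppAiiiiiii=>ppppppppAiiiiiiii=>pppppppppAiiiiiiiii=>ppppppppppAiiiiiiiiii=>pppppppppppAiiiiiiiiiii=>ppppppppppppiiiiiiiiiiii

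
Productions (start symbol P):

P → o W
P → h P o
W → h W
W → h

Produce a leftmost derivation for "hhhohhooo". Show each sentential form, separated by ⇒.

P ⇒ hPo   [P → h P o]
hPo ⇒ hhPoo   [P → h P o]
hhPoo ⇒ hhhPooo   [P → h P o]
hhhPooo ⇒ hhhoWooo   [P → o W]
hhhoWooo ⇒ hhhohWooo   [W → h W]
hhhohWooo ⇒ hhhohhooo   [W → h]

P ⇒ hPo ⇒ hhPoo ⇒ hhhPooo ⇒ hhhoWooo ⇒ hhhohWooo ⇒ hhhohhooo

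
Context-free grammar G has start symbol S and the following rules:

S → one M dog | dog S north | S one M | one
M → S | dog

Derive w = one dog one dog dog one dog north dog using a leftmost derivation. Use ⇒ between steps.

S ⇒ one M dog   [S → one M dog]
one M dog ⇒ one S dog   [M → S]
one S dog ⇒ one dog S north dog   [S → dog S north]
one dog S north dog ⇒ one dog S one M north dog   [S → S one M]
one dog S one M north dog ⇒ one dog one M dog one M north dog   [S → one M dog]
one dog one M dog one M north dog ⇒ one dog one dog dog one M north dog   [M → dog]
one dog one dog dog one M north dog ⇒ one dog one dog dog one dog north dog   [M → dog]

S ⇒ one M dog ⇒ one S dog ⇒ one dog S north dog ⇒ one dog S one M north dog ⇒ one dog one M dog one M north dog ⇒ one dog one dog dog one M north dog ⇒ one dog one dog dog one dog north dog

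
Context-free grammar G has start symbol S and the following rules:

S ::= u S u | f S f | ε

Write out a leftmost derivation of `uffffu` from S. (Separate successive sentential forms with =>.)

S=>uSu=>ufSfu=>uffSffu=>uffffu

S => uSu   [S ::= u S u]
uSu => ufSfu   [S ::= f S f]
ufSfu => uffSffu   [S ::= f S f]
uffSffu => uffffu   [S ::= ε]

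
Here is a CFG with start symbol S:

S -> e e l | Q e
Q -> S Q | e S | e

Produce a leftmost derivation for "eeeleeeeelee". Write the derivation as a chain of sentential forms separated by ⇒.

S ⇒ Qe   [S -> Q e]
Qe ⇒ eSe   [Q -> e S]
eSe ⇒ eQee   [S -> Q e]
eQee ⇒ eSQee   [Q -> S Q]
eSQee ⇒ eQeQee   [S -> Q e]
eQeQee ⇒ eSQeQee   [Q -> S Q]
eSQeQee ⇒ eeelQeQee   [S -> e e l]
eeelQeQee ⇒ eeeleeQee   [Q -> e]
eeeleeQee ⇒ eeeleeeSee   [Q -> e S]
eeeleeeSee ⇒ eeeleeeeelee   [S -> e e l]

S ⇒ Qe ⇒ eSe ⇒ eQee ⇒ eSQee ⇒ eQeQee ⇒ eSQeQee ⇒ eeelQeQee ⇒ eeeleeQee ⇒ eeeleeeSee ⇒ eeeleeeeelee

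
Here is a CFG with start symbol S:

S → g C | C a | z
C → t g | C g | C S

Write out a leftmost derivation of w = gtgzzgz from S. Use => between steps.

S=>gC=>gCS=>gCgS=>gCSgS=>gCSSgS=>gtgSSgS=>gtgzSgS=>gtgzzgS=>gtgzzgz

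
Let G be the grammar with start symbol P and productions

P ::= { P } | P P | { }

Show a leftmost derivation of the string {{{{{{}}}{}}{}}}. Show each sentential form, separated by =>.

P => {P} => {{P}} => {{PP}} => {{{P}P}} => {{{PP}P}} => {{{{P}P}P}} => {{{{{P}}P}P}} => {{{{{{}}}P}P}} => {{{{{{}}}{}}P}} => {{{{{{}}}{}}{}}}

P => {P}   [P ::= { P }]
{P} => {{P}}   [P ::= { P }]
{{P}} => {{PP}}   [P ::= P P]
{{PP}} => {{{P}P}}   [P ::= { P }]
{{{P}P}} => {{{PP}P}}   [P ::= P P]
{{{PP}P}} => {{{{P}P}P}}   [P ::= { P }]
{{{{P}P}P}} => {{{{{P}}P}P}}   [P ::= { P }]
{{{{{P}}P}P}} => {{{{{{}}}P}P}}   [P ::= { }]
{{{{{{}}}P}P}} => {{{{{{}}}{}}P}}   [P ::= { }]
{{{{{{}}}{}}P}} => {{{{{{}}}{}}{}}}   [P ::= { }]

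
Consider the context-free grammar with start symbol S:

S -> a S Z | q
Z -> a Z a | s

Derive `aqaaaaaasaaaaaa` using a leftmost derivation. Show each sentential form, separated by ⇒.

S⇒aSZ⇒aqZ⇒aqaZa⇒aqaaZaa⇒aqaaaZaaa⇒aqaaaaZaaaa⇒aqaaaaaZaaaaa⇒aqaaaaaaZaaaaaa⇒aqaaaaaasaaaaaa

S ⇒ aSZ   [S -> a S Z]
aSZ ⇒ aqZ   [S -> q]
aqZ ⇒ aqaZa   [Z -> a Z a]
aqaZa ⇒ aqaaZaa   [Z -> a Z a]
aqaaZaa ⇒ aqaaaZaaa   [Z -> a Z a]
aqaaaZaaa ⇒ aqaaaaZaaaa   [Z -> a Z a]
aqaaaaZaaaa ⇒ aqaaaaaZaaaaa   [Z -> a Z a]
aqaaaaaZaaaaa ⇒ aqaaaaaaZaaaaaa   [Z -> a Z a]
aqaaaaaaZaaaaaa ⇒ aqaaaaaasaaaaaa   [Z -> s]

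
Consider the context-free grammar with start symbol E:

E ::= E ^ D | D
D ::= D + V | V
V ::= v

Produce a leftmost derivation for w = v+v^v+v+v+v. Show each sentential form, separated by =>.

E => E^D => D^D => D+V^D => V+V^D => v+V^D => v+v^D => v+v^D+V => v+v^D+V+V => v+v^D+V+V+V => v+v^V+V+V+V => v+v^v+V+V+V => v+v^v+v+V+V => v+v^v+v+v+V => v+v^v+v+v+v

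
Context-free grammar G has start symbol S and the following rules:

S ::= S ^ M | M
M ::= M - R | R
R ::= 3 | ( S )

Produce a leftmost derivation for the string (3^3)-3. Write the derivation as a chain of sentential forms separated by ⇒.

S ⇒ M ⇒ M-R ⇒ R-R ⇒ (S)-R ⇒ (S^M)-R ⇒ (M^M)-R ⇒ (R^M)-R ⇒ (3^M)-R ⇒ (3^R)-R ⇒ (3^3)-R ⇒ (3^3)-3

S ⇒ M   [S ::= M]
M ⇒ M-R   [M ::= M - R]
M-R ⇒ R-R   [M ::= R]
R-R ⇒ (S)-R   [R ::= ( S )]
(S)-R ⇒ (S^M)-R   [S ::= S ^ M]
(S^M)-R ⇒ (M^M)-R   [S ::= M]
(M^M)-R ⇒ (R^M)-R   [M ::= R]
(R^M)-R ⇒ (3^M)-R   [R ::= 3]
(3^M)-R ⇒ (3^R)-R   [M ::= R]
(3^R)-R ⇒ (3^3)-R   [R ::= 3]
(3^3)-R ⇒ (3^3)-3   [R ::= 3]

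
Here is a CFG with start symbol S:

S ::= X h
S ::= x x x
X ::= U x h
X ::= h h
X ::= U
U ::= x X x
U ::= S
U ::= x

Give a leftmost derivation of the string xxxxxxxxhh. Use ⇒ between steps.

S ⇒ Xh ⇒ Uxhh ⇒ xXxxhh ⇒ xUxxhh ⇒ xxXxxxhh ⇒ xxUxxxhh ⇒ xxSxxxhh ⇒ xxxxxxxxhh

S ⇒ Xh   [S ::= X h]
Xh ⇒ Uxhh   [X ::= U x h]
Uxhh ⇒ xXxxhh   [U ::= x X x]
xXxxhh ⇒ xUxxhh   [X ::= U]
xUxxhh ⇒ xxXxxxhh   [U ::= x X x]
xxXxxxhh ⇒ xxUxxxhh   [X ::= U]
xxUxxxhh ⇒ xxSxxxhh   [U ::= S]
xxSxxxhh ⇒ xxxxxxxxhh   [S ::= x x x]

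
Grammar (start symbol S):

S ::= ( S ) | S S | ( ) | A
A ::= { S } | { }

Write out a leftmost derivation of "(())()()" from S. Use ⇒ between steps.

S ⇒ SS ⇒ SSS ⇒ (S)SS ⇒ (())SS ⇒ (())()S ⇒ (())()()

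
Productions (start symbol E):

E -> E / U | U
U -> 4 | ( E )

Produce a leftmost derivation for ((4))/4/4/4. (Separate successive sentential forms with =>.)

E => E/U   [E -> E / U]
E/U => E/U/U   [E -> E / U]
E/U/U => E/U/U/U   [E -> E / U]
E/U/U/U => U/U/U/U   [E -> U]
U/U/U/U => (E)/U/U/U   [U -> ( E )]
(E)/U/U/U => (U)/U/U/U   [E -> U]
(U)/U/U/U => ((E))/U/U/U   [U -> ( E )]
((E))/U/U/U => ((U))/U/U/U   [E -> U]
((U))/U/U/U => ((4))/U/U/U   [U -> 4]
((4))/U/U/U => ((4))/4/U/U   [U -> 4]
((4))/4/U/U => ((4))/4/4/U   [U -> 4]
((4))/4/4/U => ((4))/4/4/4   [U -> 4]

E => E/U => E/U/U => E/U/U/U => U/U/U/U => (E)/U/U/U => (U)/U/U/U => ((E))/U/U/U => ((U))/U/U/U => ((4))/U/U/U => ((4))/4/U/U => ((4))/4/4/U => ((4))/4/4/4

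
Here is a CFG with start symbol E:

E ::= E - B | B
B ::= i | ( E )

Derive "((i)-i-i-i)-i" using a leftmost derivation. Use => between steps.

E => E-B   [E ::= E - B]
E-B => B-B   [E ::= B]
B-B => (E)-B   [B ::= ( E )]
(E)-B => (E-B)-B   [E ::= E - B]
(E-B)-B => (E-B-B)-B   [E ::= E - B]
(E-B-B)-B => (E-B-B-B)-B   [E ::= E - B]
(E-B-B-B)-B => (B-B-B-B)-B   [E ::= B]
(B-B-B-B)-B => ((E)-B-B-B)-B   [B ::= ( E )]
((E)-B-B-B)-B => ((B)-B-B-B)-B   [E ::= B]
((B)-B-B-B)-B => ((i)-B-B-B)-B   [B ::= i]
((i)-B-B-B)-B => ((i)-i-B-B)-B   [B ::= i]
((i)-i-B-B)-B => ((i)-i-i-B)-B   [B ::= i]
((i)-i-i-B)-B => ((i)-i-i-i)-B   [B ::= i]
((i)-i-i-i)-B => ((i)-i-i-i)-i   [B ::= i]

E => E-B => B-B => (E)-B => (E-B)-B => (E-B-B)-B => (E-B-B-B)-B => (B-B-B-B)-B => ((E)-B-B-B)-B => ((B)-B-B-B)-B => ((i)-B-B-B)-B => ((i)-i-B-B)-B => ((i)-i-i-B)-B => ((i)-i-i-i)-B => ((i)-i-i-i)-i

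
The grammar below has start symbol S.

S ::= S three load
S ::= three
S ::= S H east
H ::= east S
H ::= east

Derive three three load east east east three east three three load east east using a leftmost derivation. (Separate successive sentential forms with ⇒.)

S ⇒ S H east ⇒ S H east H east ⇒ S three load H east H east ⇒ three three load H east H east ⇒ three three load east east H east ⇒ three three load east east east S east ⇒ three three load east east east S H east east ⇒ three three load east east east three H east east ⇒ three three load east east east three east S east east ⇒ three three load east east east three east S three load east east ⇒ three three load east east east three east three three load east east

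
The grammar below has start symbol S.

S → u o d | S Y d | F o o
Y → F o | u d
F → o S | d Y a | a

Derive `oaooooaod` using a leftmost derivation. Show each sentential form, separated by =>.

S => SYd   [S → S Y d]
SYd => FooYd   [S → F o o]
FooYd => oSooYd   [F → o S]
oSooYd => oFooooYd   [S → F o o]
oFooooYd => oaooooYd   [F → a]
oaooooYd => oaooooFod   [Y → F o]
oaooooFod => oaooooaod   [F → a]

S => SYd => FooYd => oSooYd => oFooooYd => oaooooYd => oaooooFod => oaooooaod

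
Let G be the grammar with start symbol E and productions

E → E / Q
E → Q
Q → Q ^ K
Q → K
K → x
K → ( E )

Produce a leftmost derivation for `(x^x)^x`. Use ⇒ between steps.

E⇒Q⇒Q^K⇒K^K⇒(E)^K⇒(Q)^K⇒(Q^K)^K⇒(K^K)^K⇒(x^K)^K⇒(x^x)^K⇒(x^x)^x

E ⇒ Q   [E → Q]
Q ⇒ Q^K   [Q → Q ^ K]
Q^K ⇒ K^K   [Q → K]
K^K ⇒ (E)^K   [K → ( E )]
(E)^K ⇒ (Q)^K   [E → Q]
(Q)^K ⇒ (Q^K)^K   [Q → Q ^ K]
(Q^K)^K ⇒ (K^K)^K   [Q → K]
(K^K)^K ⇒ (x^K)^K   [K → x]
(x^K)^K ⇒ (x^x)^K   [K → x]
(x^x)^K ⇒ (x^x)^x   [K → x]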